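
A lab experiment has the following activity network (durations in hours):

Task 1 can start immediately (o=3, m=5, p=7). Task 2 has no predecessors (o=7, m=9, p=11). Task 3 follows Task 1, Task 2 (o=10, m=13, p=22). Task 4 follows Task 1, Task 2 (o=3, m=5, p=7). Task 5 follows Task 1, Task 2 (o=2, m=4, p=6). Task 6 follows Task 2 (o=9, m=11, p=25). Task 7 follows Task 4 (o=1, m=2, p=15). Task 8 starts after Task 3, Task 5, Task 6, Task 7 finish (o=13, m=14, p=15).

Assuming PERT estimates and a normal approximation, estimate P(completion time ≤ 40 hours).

te_Task 1 = (3 + 4·5 + 7)/6 = 30/6 = 5; σ²_Task 1 = ((7−3)/6)² = 0.444
te_Task 2 = (7 + 4·9 + 11)/6 = 54/6 = 9; σ²_Task 2 = ((11−7)/6)² = 0.444
te_Task 3 = (10 + 4·13 + 22)/6 = 84/6 = 14; σ²_Task 3 = ((22−10)/6)² = 4.000
te_Task 4 = (3 + 4·5 + 7)/6 = 30/6 = 5; σ²_Task 4 = ((7−3)/6)² = 0.444
te_Task 5 = (2 + 4·4 + 6)/6 = 24/6 = 4; σ²_Task 5 = ((6−2)/6)² = 0.444
te_Task 6 = (9 + 4·11 + 25)/6 = 78/6 = 13; σ²_Task 6 = ((25−9)/6)² = 7.111
te_Task 7 = (1 + 4·2 + 15)/6 = 24/6 = 4; σ²_Task 7 = ((15−1)/6)² = 5.444
te_Task 8 = (13 + 4·14 + 15)/6 = 84/6 = 14; σ²_Task 8 = ((15−13)/6)² = 0.111

Forward pass:
ES_Task 1 = 0; EF_Task 1 = 5
ES_Task 2 = 0; EF_Task 2 = 9
ES_Task 3 = max(EF_Task 1=5, EF_Task 2=9) = 9; EF_Task 3 = 9+14 = 23
ES_Task 4 = max(EF_Task 1=5, EF_Task 2=9) = 9; EF_Task 4 = 9+5 = 14
ES_Task 5 = max(EF_Task 1=5, EF_Task 2=9) = 9; EF_Task 5 = 9+4 = 13
ES_Task 6 = 9; EF_Task 6 = 9+13 = 22
ES_Task 7 = 14; EF_Task 7 = 14+4 = 18
ES_Task 8 = max(EF_Task 3=23, EF_Task 5=13, EF_Task 6=22, EF_Task 7=18) = 23; EF_Task 8 = 23+14 = 37
Expected project duration μ = 37 hours. Critical path: Task 2 → Task 3 → Task 8.

Variance along critical path = 0.444 + 4.000 + 0.111 = 4.556; σ = √4.556 = 2.134 hours.
Z = (40 − 37) / 2.134 = 1.406
P(T ≤ 40) = Φ(1.406) ≈ 0.920

0.920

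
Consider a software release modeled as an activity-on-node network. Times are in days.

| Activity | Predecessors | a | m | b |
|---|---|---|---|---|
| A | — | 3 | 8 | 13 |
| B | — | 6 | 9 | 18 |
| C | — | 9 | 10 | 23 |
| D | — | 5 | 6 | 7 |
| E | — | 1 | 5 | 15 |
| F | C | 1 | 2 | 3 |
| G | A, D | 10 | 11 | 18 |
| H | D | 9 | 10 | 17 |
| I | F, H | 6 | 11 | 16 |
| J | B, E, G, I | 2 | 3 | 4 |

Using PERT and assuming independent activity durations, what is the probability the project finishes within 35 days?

te_A = (3 + 4·8 + 13)/6 = 48/6 = 8; σ²_A = ((13−3)/6)² = 2.778
te_B = (6 + 4·9 + 18)/6 = 60/6 = 10; σ²_B = ((18−6)/6)² = 4.000
te_C = (9 + 4·10 + 23)/6 = 72/6 = 12; σ²_C = ((23−9)/6)² = 5.444
te_D = (5 + 4·6 + 7)/6 = 36/6 = 6; σ²_D = ((7−5)/6)² = 0.111
te_E = (1 + 4·5 + 15)/6 = 36/6 = 6; σ²_E = ((15−1)/6)² = 5.444
te_F = (1 + 4·2 + 3)/6 = 12/6 = 2; σ²_F = ((3−1)/6)² = 0.111
te_G = (10 + 4·11 + 18)/6 = 72/6 = 12; σ²_G = ((18−10)/6)² = 1.778
te_H = (9 + 4·10 + 17)/6 = 66/6 = 11; σ²_H = ((17−9)/6)² = 1.778
te_I = (6 + 4·11 + 16)/6 = 66/6 = 11; σ²_I = ((16−6)/6)² = 2.778
te_J = (2 + 4·3 + 4)/6 = 18/6 = 3; σ²_J = ((4−2)/6)² = 0.111

Forward pass:
ES_A = 0; EF_A = 8
ES_B = 0; EF_B = 10
ES_C = 0; EF_C = 12
ES_D = 0; EF_D = 6
ES_E = 0; EF_E = 6
ES_F = 12; EF_F = 12+2 = 14
ES_G = max(EF_A=8, EF_D=6) = 8; EF_G = 8+12 = 20
ES_H = 6; EF_H = 6+11 = 17
ES_I = max(EF_F=14, EF_H=17) = 17; EF_I = 17+11 = 28
ES_J = max(EF_B=10, EF_E=6, EF_G=20, EF_I=28) = 28; EF_J = 28+3 = 31
Expected project duration μ = 31 days. Critical path: D → H → I → J.

Variance along critical path = 0.111 + 1.778 + 2.778 + 0.111 = 4.778; σ = √4.778 = 2.186 days.
Z = (35 − 31) / 2.186 = 1.830
P(T ≤ 35) = Φ(1.830) ≈ 0.966

0.966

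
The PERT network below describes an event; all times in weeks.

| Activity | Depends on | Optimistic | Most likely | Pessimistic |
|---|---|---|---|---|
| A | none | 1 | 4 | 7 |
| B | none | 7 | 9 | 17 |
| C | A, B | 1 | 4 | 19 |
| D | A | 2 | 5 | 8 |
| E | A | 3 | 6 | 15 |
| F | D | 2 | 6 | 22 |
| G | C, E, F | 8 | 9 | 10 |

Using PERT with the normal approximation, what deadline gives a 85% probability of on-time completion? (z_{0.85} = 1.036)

te_A = (1 + 4·4 + 7)/6 = 24/6 = 4; σ²_A = ((7−1)/6)² = 1.000
te_B = (7 + 4·9 + 17)/6 = 60/6 = 10; σ²_B = ((17−7)/6)² = 2.778
te_C = (1 + 4·4 + 19)/6 = 36/6 = 6; σ²_C = ((19−1)/6)² = 9.000
te_D = (2 + 4·5 + 8)/6 = 30/6 = 5; σ²_D = ((8−2)/6)² = 1.000
te_E = (3 + 4·6 + 15)/6 = 42/6 = 7; σ²_E = ((15−3)/6)² = 4.000
te_F = (2 + 4·6 + 22)/6 = 48/6 = 8; σ²_F = ((22−2)/6)² = 11.111
te_G = (8 + 4·9 + 10)/6 = 54/6 = 9; σ²_G = ((10−8)/6)² = 0.111

Forward pass:
ES_A = 0; EF_A = 4
ES_B = 0; EF_B = 10
ES_C = max(EF_A=4, EF_B=10) = 10; EF_C = 10+6 = 16
ES_D = 4; EF_D = 4+5 = 9
ES_E = 4; EF_E = 4+7 = 11
ES_F = 9; EF_F = 9+8 = 17
ES_G = max(EF_C=16, EF_E=11, EF_F=17) = 17; EF_G = 17+9 = 26
Expected project duration μ = 26 weeks. Critical path: A → D → F → G.

Variance along critical path = 1.000 + 1.000 + 11.111 + 0.111 = 13.222; σ = 3.636 weeks.
D = μ + z·σ = 26 + 1.036·3.636 = 29.8 weeks

29.8 weeks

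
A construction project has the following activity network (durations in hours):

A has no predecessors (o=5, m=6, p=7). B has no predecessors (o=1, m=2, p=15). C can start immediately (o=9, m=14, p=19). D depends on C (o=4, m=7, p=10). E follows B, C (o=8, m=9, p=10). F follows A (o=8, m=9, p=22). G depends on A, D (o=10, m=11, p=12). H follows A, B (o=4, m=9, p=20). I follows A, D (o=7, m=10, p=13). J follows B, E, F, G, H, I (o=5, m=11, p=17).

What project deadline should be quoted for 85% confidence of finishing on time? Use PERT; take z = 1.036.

te_A = (5 + 4·6 + 7)/6 = 36/6 = 6; σ²_A = ((7−5)/6)² = 0.111
te_B = (1 + 4·2 + 15)/6 = 24/6 = 4; σ²_B = ((15−1)/6)² = 5.444
te_C = (9 + 4·14 + 19)/6 = 84/6 = 14; σ²_C = ((19−9)/6)² = 2.778
te_D = (4 + 4·7 + 10)/6 = 42/6 = 7; σ²_D = ((10−4)/6)² = 1.000
te_E = (8 + 4·9 + 10)/6 = 54/6 = 9; σ²_E = ((10−8)/6)² = 0.111
te_F = (8 + 4·9 + 22)/6 = 66/6 = 11; σ²_F = ((22−8)/6)² = 5.444
te_G = (10 + 4·11 + 12)/6 = 66/6 = 11; σ²_G = ((12−10)/6)² = 0.111
te_H = (4 + 4·9 + 20)/6 = 60/6 = 10; σ²_H = ((20−4)/6)² = 7.111
te_I = (7 + 4·10 + 13)/6 = 60/6 = 10; σ²_I = ((13−7)/6)² = 1.000
te_J = (5 + 4·11 + 17)/6 = 66/6 = 11; σ²_J = ((17−5)/6)² = 4.000

Forward pass:
ES_A = 0; EF_A = 6
ES_B = 0; EF_B = 4
ES_C = 0; EF_C = 14
ES_D = 14; EF_D = 14+7 = 21
ES_E = max(EF_B=4, EF_C=14) = 14; EF_E = 14+9 = 23
ES_F = 6; EF_F = 6+11 = 17
ES_G = max(EF_A=6, EF_D=21) = 21; EF_G = 21+11 = 32
ES_H = max(EF_A=6, EF_B=4) = 6; EF_H = 6+10 = 16
ES_I = max(EF_A=6, EF_D=21) = 21; EF_I = 21+10 = 31
ES_J = max(EF_B=4, EF_E=23, EF_F=17, EF_G=32, EF_H=16, EF_I=31) = 32; EF_J = 32+11 = 43
Expected project duration μ = 43 hours. Critical path: C → D → G → J.

Variance along critical path = 2.778 + 1.000 + 0.111 + 4.000 = 7.889; σ = 2.809 hours.
D = μ + z·σ = 43 + 1.036·2.809 = 45.9 hours

45.9 hours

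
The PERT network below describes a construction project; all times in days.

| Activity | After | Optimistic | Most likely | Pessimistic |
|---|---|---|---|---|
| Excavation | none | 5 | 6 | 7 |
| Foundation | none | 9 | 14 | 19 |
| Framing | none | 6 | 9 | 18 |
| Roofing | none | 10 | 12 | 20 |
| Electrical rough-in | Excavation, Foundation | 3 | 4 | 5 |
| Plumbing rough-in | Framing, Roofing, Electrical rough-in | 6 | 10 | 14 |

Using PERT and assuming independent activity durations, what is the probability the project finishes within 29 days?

te_Excavation = (5 + 4·6 + 7)/6 = 36/6 = 6; σ²_Excavation = ((7−5)/6)² = 0.111
te_Foundation = (9 + 4·14 + 19)/6 = 84/6 = 14; σ²_Foundation = ((19−9)/6)² = 2.778
te_Framing = (6 + 4·9 + 18)/6 = 60/6 = 10; σ²_Framing = ((18−6)/6)² = 4.000
te_Roofing = (10 + 4·12 + 20)/6 = 78/6 = 13; σ²_Roofing = ((20−10)/6)² = 2.778
te_Electrical rough-in = (3 + 4·4 + 5)/6 = 24/6 = 4; σ²_Electrical rough-in = ((5−3)/6)² = 0.111
te_Plumbing rough-in = (6 + 4·10 + 14)/6 = 60/6 = 10; σ²_Plumbing rough-in = ((14−6)/6)² = 1.778

Forward pass:
ES_Excavation = 0; EF_Excavation = 6
ES_Foundation = 0; EF_Foundation = 14
ES_Framing = 0; EF_Framing = 10
ES_Roofing = 0; EF_Roofing = 13
ES_Electrical rough-in = max(EF_Excavation=6, EF_Foundation=14) = 14; EF_Electrical rough-in = 14+4 = 18
ES_Plumbing rough-in = max(EF_Framing=10, EF_Roofing=13, EF_Electrical rough-in=18) = 18; EF_Plumbing rough-in = 18+10 = 28
Expected project duration μ = 28 days. Critical path: Foundation → Electrical rough-in → Plumbing rough-in.

Variance along critical path = 2.778 + 0.111 + 1.778 = 4.667; σ = √4.667 = 2.160 days.
Z = (29 − 28) / 2.160 = 0.463
P(T ≤ 29) = Φ(0.463) ≈ 0.678

0.678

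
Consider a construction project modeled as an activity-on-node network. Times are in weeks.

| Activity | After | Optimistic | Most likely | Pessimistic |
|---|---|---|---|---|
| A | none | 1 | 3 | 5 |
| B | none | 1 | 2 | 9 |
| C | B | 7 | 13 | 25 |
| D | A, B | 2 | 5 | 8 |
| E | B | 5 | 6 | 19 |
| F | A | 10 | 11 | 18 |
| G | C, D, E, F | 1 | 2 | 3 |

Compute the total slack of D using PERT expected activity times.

9 weeks

te_A = (1 + 4·3 + 5)/6 = 18/6 = 3
te_B = (1 + 4·2 + 9)/6 = 18/6 = 3
te_C = (7 + 4·13 + 25)/6 = 84/6 = 14
te_D = (2 + 4·5 + 8)/6 = 30/6 = 5
te_E = (5 + 4·6 + 19)/6 = 48/6 = 8
te_F = (10 + 4·11 + 18)/6 = 72/6 = 12
te_G = (1 + 4·2 + 3)/6 = 12/6 = 2

Forward pass:
ES_A = 0; EF_A = 3
ES_B = 0; EF_B = 3
ES_C = 3; EF_C = 3+14 = 17
ES_D = max(EF_A=3, EF_B=3) = 3; EF_D = 3+5 = 8
ES_E = 3; EF_E = 3+8 = 11
ES_F = 3; EF_F = 3+12 = 15
ES_G = max(EF_C=17, EF_D=8, EF_E=11, EF_F=15) = 17; EF_G = 17+2 = 19
Expected project duration μ = 19 weeks. Critical path: B → C → G.

Backward pass:
LF_G = 19; LS_G = 19−2 = 17
LF_F = LS_G = 17; LS_F = 17−12 = 5
LF_E = LS_G = 17; LS_E = 17−8 = 9
LF_D = LS_G = 17; LS_D = 17−5 = 12
LF_C = LS_G = 17; LS_C = 17−14 = 3
LF_B = min(LS_C=3, LS_D=12, LS_E=9) = 3; LS_B = 3−3 = 0
LF_A = min(LS_D=12, LS_F=5) = 5; LS_A = 5−3 = 2
Slack_D = LS_D − ES_D = 12 − 3 = 9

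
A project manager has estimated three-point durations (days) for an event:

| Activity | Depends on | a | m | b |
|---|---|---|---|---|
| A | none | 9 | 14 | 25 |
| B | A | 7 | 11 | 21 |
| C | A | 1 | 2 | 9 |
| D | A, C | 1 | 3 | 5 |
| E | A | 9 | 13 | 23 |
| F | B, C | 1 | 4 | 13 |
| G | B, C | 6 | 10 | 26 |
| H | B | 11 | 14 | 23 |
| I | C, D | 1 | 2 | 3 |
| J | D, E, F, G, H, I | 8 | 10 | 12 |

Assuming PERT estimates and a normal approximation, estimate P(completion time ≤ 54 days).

te_A = (9 + 4·14 + 25)/6 = 90/6 = 15; σ²_A = ((25−9)/6)² = 7.111
te_B = (7 + 4·11 + 21)/6 = 72/6 = 12; σ²_B = ((21−7)/6)² = 5.444
te_C = (1 + 4·2 + 9)/6 = 18/6 = 3; σ²_C = ((9−1)/6)² = 1.778
te_D = (1 + 4·3 + 5)/6 = 18/6 = 3; σ²_D = ((5−1)/6)² = 0.444
te_E = (9 + 4·13 + 23)/6 = 84/6 = 14; σ²_E = ((23−9)/6)² = 5.444
te_F = (1 + 4·4 + 13)/6 = 30/6 = 5; σ²_F = ((13−1)/6)² = 4.000
te_G = (6 + 4·10 + 26)/6 = 72/6 = 12; σ²_G = ((26−6)/6)² = 11.111
te_H = (11 + 4·14 + 23)/6 = 90/6 = 15; σ²_H = ((23−11)/6)² = 4.000
te_I = (1 + 4·2 + 3)/6 = 12/6 = 2; σ²_I = ((3−1)/6)² = 0.111
te_J = (8 + 4·10 + 12)/6 = 60/6 = 10; σ²_J = ((12−8)/6)² = 0.444

Forward pass:
ES_A = 0; EF_A = 15
ES_B = 15; EF_B = 15+12 = 27
ES_C = 15; EF_C = 15+3 = 18
ES_D = max(EF_A=15, EF_C=18) = 18; EF_D = 18+3 = 21
ES_E = 15; EF_E = 15+14 = 29
ES_F = max(EF_B=27, EF_C=18) = 27; EF_F = 27+5 = 32
ES_G = max(EF_B=27, EF_C=18) = 27; EF_G = 27+12 = 39
ES_H = 27; EF_H = 27+15 = 42
ES_I = max(EF_C=18, EF_D=21) = 21; EF_I = 21+2 = 23
ES_J = max(EF_D=21, EF_E=29, EF_F=32, EF_G=39, EF_H=42, EF_I=23) = 42; EF_J = 42+10 = 52
Expected project duration μ = 52 days. Critical path: A → B → H → J.

Variance along critical path = 7.111 + 5.444 + 4.000 + 0.444 = 17.000; σ = √17.000 = 4.123 days.
Z = (54 − 52) / 4.123 = 0.485
P(T ≤ 54) = Φ(0.485) ≈ 0.686

0.686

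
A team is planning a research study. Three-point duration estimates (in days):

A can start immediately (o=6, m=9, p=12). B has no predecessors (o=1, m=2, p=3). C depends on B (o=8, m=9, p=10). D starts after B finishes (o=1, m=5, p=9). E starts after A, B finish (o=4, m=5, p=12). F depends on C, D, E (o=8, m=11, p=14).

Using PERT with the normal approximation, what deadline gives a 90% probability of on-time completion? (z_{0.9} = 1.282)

28.5 days

te_A = (6 + 4·9 + 12)/6 = 54/6 = 9; σ²_A = ((12−6)/6)² = 1.000
te_B = (1 + 4·2 + 3)/6 = 12/6 = 2; σ²_B = ((3−1)/6)² = 0.111
te_C = (8 + 4·9 + 10)/6 = 54/6 = 9; σ²_C = ((10−8)/6)² = 0.111
te_D = (1 + 4·5 + 9)/6 = 30/6 = 5; σ²_D = ((9−1)/6)² = 1.778
te_E = (4 + 4·5 + 12)/6 = 36/6 = 6; σ²_E = ((12−4)/6)² = 1.778
te_F = (8 + 4·11 + 14)/6 = 66/6 = 11; σ²_F = ((14−8)/6)² = 1.000

Forward pass:
ES_A = 0; EF_A = 9
ES_B = 0; EF_B = 2
ES_C = 2; EF_C = 2+9 = 11
ES_D = 2; EF_D = 2+5 = 7
ES_E = max(EF_A=9, EF_B=2) = 9; EF_E = 9+6 = 15
ES_F = max(EF_C=11, EF_D=7, EF_E=15) = 15; EF_F = 15+11 = 26
Expected project duration μ = 26 days. Critical path: A → E → F.

Variance along critical path = 1.000 + 1.778 + 1.000 = 3.778; σ = 1.944 days.
D = μ + z·σ = 26 + 1.282·1.944 = 28.5 days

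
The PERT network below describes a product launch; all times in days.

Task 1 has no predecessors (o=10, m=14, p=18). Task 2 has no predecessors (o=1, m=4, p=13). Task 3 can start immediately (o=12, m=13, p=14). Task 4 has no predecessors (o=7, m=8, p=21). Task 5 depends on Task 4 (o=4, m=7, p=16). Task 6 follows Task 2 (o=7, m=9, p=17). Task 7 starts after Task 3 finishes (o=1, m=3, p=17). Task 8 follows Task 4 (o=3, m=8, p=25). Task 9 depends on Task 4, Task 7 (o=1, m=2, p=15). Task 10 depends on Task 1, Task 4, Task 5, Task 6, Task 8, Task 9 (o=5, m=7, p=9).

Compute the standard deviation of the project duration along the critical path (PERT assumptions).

3.62 days

te_Task 1 = (10 + 4·14 + 18)/6 = 84/6 = 14; σ²_Task 1 = ((18−10)/6)² = 1.778
te_Task 2 = (1 + 4·4 + 13)/6 = 30/6 = 5; σ²_Task 2 = ((13−1)/6)² = 4.000
te_Task 3 = (12 + 4·13 + 14)/6 = 78/6 = 13; σ²_Task 3 = ((14−12)/6)² = 0.111
te_Task 4 = (7 + 4·8 + 21)/6 = 60/6 = 10; σ²_Task 4 = ((21−7)/6)² = 5.444
te_Task 5 = (4 + 4·7 + 16)/6 = 48/6 = 8; σ²_Task 5 = ((16−4)/6)² = 4.000
te_Task 6 = (7 + 4·9 + 17)/6 = 60/6 = 10; σ²_Task 6 = ((17−7)/6)² = 2.778
te_Task 7 = (1 + 4·3 + 17)/6 = 30/6 = 5; σ²_Task 7 = ((17−1)/6)² = 7.111
te_Task 8 = (3 + 4·8 + 25)/6 = 60/6 = 10; σ²_Task 8 = ((25−3)/6)² = 13.444
te_Task 9 = (1 + 4·2 + 15)/6 = 24/6 = 4; σ²_Task 9 = ((15−1)/6)² = 5.444
te_Task 10 = (5 + 4·7 + 9)/6 = 42/6 = 7; σ²_Task 10 = ((9−5)/6)² = 0.444

Forward pass:
ES_Task 1 = 0; EF_Task 1 = 14
ES_Task 2 = 0; EF_Task 2 = 5
ES_Task 3 = 0; EF_Task 3 = 13
ES_Task 4 = 0; EF_Task 4 = 10
ES_Task 5 = 10; EF_Task 5 = 10+8 = 18
ES_Task 6 = 5; EF_Task 6 = 5+10 = 15
ES_Task 7 = 13; EF_Task 7 = 13+5 = 18
ES_Task 8 = 10; EF_Task 8 = 10+10 = 20
ES_Task 9 = max(EF_Task 4=10, EF_Task 7=18) = 18; EF_Task 9 = 18+4 = 22
ES_Task 10 = max(EF_Task 1=14, EF_Task 4=10, EF_Task 5=18, EF_Task 6=15, EF_Task 8=20, EF_Task 9=22) = 22; EF_Task 10 = 22+7 = 29
Expected project duration μ = 29 days. Critical path: Task 3 → Task 7 → Task 9 → Task 10.

Variance along critical path = 0.111 + 7.111 + 5.444 + 0.444 = 13.111
σ = √13.111 = 3.621 days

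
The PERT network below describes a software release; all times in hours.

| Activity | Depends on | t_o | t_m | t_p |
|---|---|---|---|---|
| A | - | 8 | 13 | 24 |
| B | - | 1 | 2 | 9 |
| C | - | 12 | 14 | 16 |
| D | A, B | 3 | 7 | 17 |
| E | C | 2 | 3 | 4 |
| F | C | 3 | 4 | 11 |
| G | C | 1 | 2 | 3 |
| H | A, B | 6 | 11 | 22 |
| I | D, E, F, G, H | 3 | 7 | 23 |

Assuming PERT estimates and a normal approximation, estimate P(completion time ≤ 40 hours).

0.840

te_A = (8 + 4·13 + 24)/6 = 84/6 = 14; σ²_A = ((24−8)/6)² = 7.111
te_B = (1 + 4·2 + 9)/6 = 18/6 = 3; σ²_B = ((9−1)/6)² = 1.778
te_C = (12 + 4·14 + 16)/6 = 84/6 = 14; σ²_C = ((16−12)/6)² = 0.444
te_D = (3 + 4·7 + 17)/6 = 48/6 = 8; σ²_D = ((17−3)/6)² = 5.444
te_E = (2 + 4·3 + 4)/6 = 18/6 = 3; σ²_E = ((4−2)/6)² = 0.111
te_F = (3 + 4·4 + 11)/6 = 30/6 = 5; σ²_F = ((11−3)/6)² = 1.778
te_G = (1 + 4·2 + 3)/6 = 12/6 = 2; σ²_G = ((3−1)/6)² = 0.111
te_H = (6 + 4·11 + 22)/6 = 72/6 = 12; σ²_H = ((22−6)/6)² = 7.111
te_I = (3 + 4·7 + 23)/6 = 54/6 = 9; σ²_I = ((23−3)/6)² = 11.111

Forward pass:
ES_A = 0; EF_A = 14
ES_B = 0; EF_B = 3
ES_C = 0; EF_C = 14
ES_D = max(EF_A=14, EF_B=3) = 14; EF_D = 14+8 = 22
ES_E = 14; EF_E = 14+3 = 17
ES_F = 14; EF_F = 14+5 = 19
ES_G = 14; EF_G = 14+2 = 16
ES_H = max(EF_A=14, EF_B=3) = 14; EF_H = 14+12 = 26
ES_I = max(EF_D=22, EF_E=17, EF_F=19, EF_G=16, EF_H=26) = 26; EF_I = 26+9 = 35
Expected project duration μ = 35 hours. Critical path: A → H → I.

Variance along critical path = 7.111 + 7.111 + 11.111 = 25.333; σ = √25.333 = 5.033 hours.
Z = (40 − 35) / 5.033 = 0.993
P(T ≤ 40) = Φ(0.993) ≈ 0.840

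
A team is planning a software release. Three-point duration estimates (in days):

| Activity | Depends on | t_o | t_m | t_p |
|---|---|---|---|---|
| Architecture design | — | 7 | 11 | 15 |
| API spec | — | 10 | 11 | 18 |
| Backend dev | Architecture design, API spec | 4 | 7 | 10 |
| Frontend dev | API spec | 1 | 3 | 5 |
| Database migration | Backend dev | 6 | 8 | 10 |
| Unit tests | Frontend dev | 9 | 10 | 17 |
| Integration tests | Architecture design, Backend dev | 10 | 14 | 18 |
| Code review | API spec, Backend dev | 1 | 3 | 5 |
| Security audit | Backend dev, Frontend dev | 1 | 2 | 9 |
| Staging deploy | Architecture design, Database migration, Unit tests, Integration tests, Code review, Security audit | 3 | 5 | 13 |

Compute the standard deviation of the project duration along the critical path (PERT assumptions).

2.71 days

te_Architecture design = (7 + 4·11 + 15)/6 = 66/6 = 11; σ²_Architecture design = ((15−7)/6)² = 1.778
te_API spec = (10 + 4·11 + 18)/6 = 72/6 = 12; σ²_API spec = ((18−10)/6)² = 1.778
te_Backend dev = (4 + 4·7 + 10)/6 = 42/6 = 7; σ²_Backend dev = ((10−4)/6)² = 1.000
te_Frontend dev = (1 + 4·3 + 5)/6 = 18/6 = 3; σ²_Frontend dev = ((5−1)/6)² = 0.444
te_Database migration = (6 + 4·8 + 10)/6 = 48/6 = 8; σ²_Database migration = ((10−6)/6)² = 0.444
te_Unit tests = (9 + 4·10 + 17)/6 = 66/6 = 11; σ²_Unit tests = ((17−9)/6)² = 1.778
te_Integration tests = (10 + 4·14 + 18)/6 = 84/6 = 14; σ²_Integration tests = ((18−10)/6)² = 1.778
te_Code review = (1 + 4·3 + 5)/6 = 18/6 = 3; σ²_Code review = ((5−1)/6)² = 0.444
te_Security audit = (1 + 4·2 + 9)/6 = 18/6 = 3; σ²_Security audit = ((9−1)/6)² = 1.778
te_Staging deploy = (3 + 4·5 + 13)/6 = 36/6 = 6; σ²_Staging deploy = ((13−3)/6)² = 2.778

Forward pass:
ES_Architecture design = 0; EF_Architecture design = 11
ES_API spec = 0; EF_API spec = 12
ES_Backend dev = max(EF_Architecture design=11, EF_API spec=12) = 12; EF_Backend dev = 12+7 = 19
ES_Frontend dev = 12; EF_Frontend dev = 12+3 = 15
ES_Database migration = 19; EF_Database migration = 19+8 = 27
ES_Unit tests = 15; EF_Unit tests = 15+11 = 26
ES_Integration tests = max(EF_Architecture design=11, EF_Backend dev=19) = 19; EF_Integration tests = 19+14 = 33
ES_Code review = max(EF_API spec=12, EF_Backend dev=19) = 19; EF_Code review = 19+3 = 22
ES_Security audit = max(EF_Backend dev=19, EF_Frontend dev=15) = 19; EF_Security audit = 19+3 = 22
ES_Staging deploy = max(EF_Architecture design=11, EF_Database migration=27, EF_Unit tests=26, EF_Integration tests=33, EF_Code review=22, EF_Security audit=22) = 33; EF_Staging deploy = 33+6 = 39
Expected project duration μ = 39 days. Critical path: API spec → Backend dev → Integration tests → Staging deploy.

Variance along critical path = 1.778 + 1.000 + 1.778 + 2.778 = 7.333
σ = √7.333 = 2.708 days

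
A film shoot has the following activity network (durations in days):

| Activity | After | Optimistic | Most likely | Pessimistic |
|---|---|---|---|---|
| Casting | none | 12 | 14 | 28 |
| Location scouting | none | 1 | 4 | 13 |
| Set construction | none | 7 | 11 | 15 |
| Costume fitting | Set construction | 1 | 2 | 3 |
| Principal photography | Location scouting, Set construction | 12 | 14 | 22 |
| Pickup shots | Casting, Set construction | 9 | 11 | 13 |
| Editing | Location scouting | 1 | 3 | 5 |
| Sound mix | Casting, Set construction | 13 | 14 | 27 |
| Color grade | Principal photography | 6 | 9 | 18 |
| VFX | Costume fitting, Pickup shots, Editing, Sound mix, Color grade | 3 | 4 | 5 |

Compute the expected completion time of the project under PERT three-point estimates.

te_Casting = (12 + 4·14 + 28)/6 = 96/6 = 16
te_Location scouting = (1 + 4·4 + 13)/6 = 30/6 = 5
te_Set construction = (7 + 4·11 + 15)/6 = 66/6 = 11
te_Costume fitting = (1 + 4·2 + 3)/6 = 12/6 = 2
te_Principal photography = (12 + 4·14 + 22)/6 = 90/6 = 15
te_Pickup shots = (9 + 4·11 + 13)/6 = 66/6 = 11
te_Editing = (1 + 4·3 + 5)/6 = 18/6 = 3
te_Sound mix = (13 + 4·14 + 27)/6 = 96/6 = 16
te_Color grade = (6 + 4·9 + 18)/6 = 60/6 = 10
te_VFX = (3 + 4·4 + 5)/6 = 24/6 = 4

Forward pass:
ES_Casting = 0; EF_Casting = 16
ES_Location scouting = 0; EF_Location scouting = 5
ES_Set construction = 0; EF_Set construction = 11
ES_Costume fitting = 11; EF_Costume fitting = 11+2 = 13
ES_Principal photography = max(EF_Location scouting=5, EF_Set construction=11) = 11; EF_Principal photography = 11+15 = 26
ES_Pickup shots = max(EF_Casting=16, EF_Set construction=11) = 16; EF_Pickup shots = 16+11 = 27
ES_Editing = 5; EF_Editing = 5+3 = 8
ES_Sound mix = max(EF_Casting=16, EF_Set construction=11) = 16; EF_Sound mix = 16+16 = 32
ES_Color grade = 26; EF_Color grade = 26+10 = 36
ES_VFX = max(EF_Costume fitting=13, EF_Pickup shots=27, EF_Editing=8, EF_Sound mix=32, EF_Color grade=36) = 36; EF_VFX = 36+4 = 40
Expected project duration μ = 40 days. Critical path: Set construction → Principal photography → Color grade → VFX.

40 days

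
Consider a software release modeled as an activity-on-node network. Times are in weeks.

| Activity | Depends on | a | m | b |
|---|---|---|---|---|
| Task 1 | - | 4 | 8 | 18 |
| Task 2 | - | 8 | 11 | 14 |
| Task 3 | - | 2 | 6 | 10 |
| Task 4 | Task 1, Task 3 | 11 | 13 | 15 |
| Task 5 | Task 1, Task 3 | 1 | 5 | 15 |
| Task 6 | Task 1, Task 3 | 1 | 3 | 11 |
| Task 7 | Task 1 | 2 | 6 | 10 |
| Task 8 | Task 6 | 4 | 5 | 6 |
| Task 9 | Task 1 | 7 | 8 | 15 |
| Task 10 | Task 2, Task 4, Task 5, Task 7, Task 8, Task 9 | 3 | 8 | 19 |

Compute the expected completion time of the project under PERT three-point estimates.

31 weeks

te_Task 1 = (4 + 4·8 + 18)/6 = 54/6 = 9
te_Task 2 = (8 + 4·11 + 14)/6 = 66/6 = 11
te_Task 3 = (2 + 4·6 + 10)/6 = 36/6 = 6
te_Task 4 = (11 + 4·13 + 15)/6 = 78/6 = 13
te_Task 5 = (1 + 4·5 + 15)/6 = 36/6 = 6
te_Task 6 = (1 + 4·3 + 11)/6 = 24/6 = 4
te_Task 7 = (2 + 4·6 + 10)/6 = 36/6 = 6
te_Task 8 = (4 + 4·5 + 6)/6 = 30/6 = 5
te_Task 9 = (7 + 4·8 + 15)/6 = 54/6 = 9
te_Task 10 = (3 + 4·8 + 19)/6 = 54/6 = 9

Forward pass:
ES_Task 1 = 0; EF_Task 1 = 9
ES_Task 2 = 0; EF_Task 2 = 11
ES_Task 3 = 0; EF_Task 3 = 6
ES_Task 4 = max(EF_Task 1=9, EF_Task 3=6) = 9; EF_Task 4 = 9+13 = 22
ES_Task 5 = max(EF_Task 1=9, EF_Task 3=6) = 9; EF_Task 5 = 9+6 = 15
ES_Task 6 = max(EF_Task 1=9, EF_Task 3=6) = 9; EF_Task 6 = 9+4 = 13
ES_Task 7 = 9; EF_Task 7 = 9+6 = 15
ES_Task 8 = 13; EF_Task 8 = 13+5 = 18
ES_Task 9 = 9; EF_Task 9 = 9+9 = 18
ES_Task 10 = max(EF_Task 2=11, EF_Task 4=22, EF_Task 5=15, EF_Task 7=15, EF_Task 8=18, EF_Task 9=18) = 22; EF_Task 10 = 22+9 = 31
Expected project duration μ = 31 weeks. Critical path: Task 1 → Task 4 → Task 10.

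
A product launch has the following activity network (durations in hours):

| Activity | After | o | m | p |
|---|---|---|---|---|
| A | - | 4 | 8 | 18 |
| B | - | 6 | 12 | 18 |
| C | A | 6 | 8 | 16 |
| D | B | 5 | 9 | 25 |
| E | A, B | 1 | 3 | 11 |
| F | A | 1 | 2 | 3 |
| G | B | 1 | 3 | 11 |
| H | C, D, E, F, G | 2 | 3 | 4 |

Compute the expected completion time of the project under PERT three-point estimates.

26 hours

te_A = (4 + 4·8 + 18)/6 = 54/6 = 9
te_B = (6 + 4·12 + 18)/6 = 72/6 = 12
te_C = (6 + 4·8 + 16)/6 = 54/6 = 9
te_D = (5 + 4·9 + 25)/6 = 66/6 = 11
te_E = (1 + 4·3 + 11)/6 = 24/6 = 4
te_F = (1 + 4·2 + 3)/6 = 12/6 = 2
te_G = (1 + 4·3 + 11)/6 = 24/6 = 4
te_H = (2 + 4·3 + 4)/6 = 18/6 = 3

Forward pass:
ES_A = 0; EF_A = 9
ES_B = 0; EF_B = 12
ES_C = 9; EF_C = 9+9 = 18
ES_D = 12; EF_D = 12+11 = 23
ES_E = max(EF_A=9, EF_B=12) = 12; EF_E = 12+4 = 16
ES_F = 9; EF_F = 9+2 = 11
ES_G = 12; EF_G = 12+4 = 16
ES_H = max(EF_C=18, EF_D=23, EF_E=16, EF_F=11, EF_G=16) = 23; EF_H = 23+3 = 26
Expected project duration μ = 26 hours. Critical path: B → D → H.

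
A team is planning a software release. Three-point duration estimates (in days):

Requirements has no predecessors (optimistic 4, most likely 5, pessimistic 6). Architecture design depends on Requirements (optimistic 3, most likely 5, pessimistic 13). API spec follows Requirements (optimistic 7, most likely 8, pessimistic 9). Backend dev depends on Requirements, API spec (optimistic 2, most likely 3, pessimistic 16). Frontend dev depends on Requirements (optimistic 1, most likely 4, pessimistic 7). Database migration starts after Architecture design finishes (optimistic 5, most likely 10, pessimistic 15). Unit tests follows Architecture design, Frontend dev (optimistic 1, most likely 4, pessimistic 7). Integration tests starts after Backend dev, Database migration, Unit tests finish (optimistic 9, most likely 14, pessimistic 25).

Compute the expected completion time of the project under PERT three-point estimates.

te_Requirements = (4 + 4·5 + 6)/6 = 30/6 = 5
te_Architecture design = (3 + 4·5 + 13)/6 = 36/6 = 6
te_API spec = (7 + 4·8 + 9)/6 = 48/6 = 8
te_Backend dev = (2 + 4·3 + 16)/6 = 30/6 = 5
te_Frontend dev = (1 + 4·4 + 7)/6 = 24/6 = 4
te_Database migration = (5 + 4·10 + 15)/6 = 60/6 = 10
te_Unit tests = (1 + 4·4 + 7)/6 = 24/6 = 4
te_Integration tests = (9 + 4·14 + 25)/6 = 90/6 = 15

Forward pass:
ES_Requirements = 0; EF_Requirements = 5
ES_Architecture design = 5; EF_Architecture design = 5+6 = 11
ES_API spec = 5; EF_API spec = 5+8 = 13
ES_Backend dev = max(EF_Requirements=5, EF_API spec=13) = 13; EF_Backend dev = 13+5 = 18
ES_Frontend dev = 5; EF_Frontend dev = 5+4 = 9
ES_Database migration = 11; EF_Database migration = 11+10 = 21
ES_Unit tests = max(EF_Architecture design=11, EF_Frontend dev=9) = 11; EF_Unit tests = 11+4 = 15
ES_Integration tests = max(EF_Backend dev=18, EF_Database migration=21, EF_Unit tests=15) = 21; EF_Integration tests = 21+15 = 36
Expected project duration μ = 36 days. Critical path: Requirements → Architecture design → Database migration → Integration tests.

36 days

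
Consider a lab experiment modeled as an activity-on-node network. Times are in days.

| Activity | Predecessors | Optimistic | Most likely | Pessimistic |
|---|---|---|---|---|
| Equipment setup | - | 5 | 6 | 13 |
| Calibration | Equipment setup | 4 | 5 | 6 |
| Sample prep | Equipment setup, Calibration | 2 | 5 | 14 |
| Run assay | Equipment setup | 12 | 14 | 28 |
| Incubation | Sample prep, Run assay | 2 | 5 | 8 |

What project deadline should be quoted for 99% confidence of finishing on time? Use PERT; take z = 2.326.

35.3 days

te_Equipment setup = (5 + 4·6 + 13)/6 = 42/6 = 7; σ²_Equipment setup = ((13−5)/6)² = 1.778
te_Calibration = (4 + 4·5 + 6)/6 = 30/6 = 5; σ²_Calibration = ((6−4)/6)² = 0.111
te_Sample prep = (2 + 4·5 + 14)/6 = 36/6 = 6; σ²_Sample prep = ((14−2)/6)² = 4.000
te_Run assay = (12 + 4·14 + 28)/6 = 96/6 = 16; σ²_Run assay = ((28−12)/6)² = 7.111
te_Incubation = (2 + 4·5 + 8)/6 = 30/6 = 5; σ²_Incubation = ((8−2)/6)² = 1.000

Forward pass:
ES_Equipment setup = 0; EF_Equipment setup = 7
ES_Calibration = 7; EF_Calibration = 7+5 = 12
ES_Sample prep = max(EF_Equipment setup=7, EF_Calibration=12) = 12; EF_Sample prep = 12+6 = 18
ES_Run assay = 7; EF_Run assay = 7+16 = 23
ES_Incubation = max(EF_Sample prep=18, EF_Run assay=23) = 23; EF_Incubation = 23+5 = 28
Expected project duration μ = 28 days. Critical path: Equipment setup → Run assay → Incubation.

Variance along critical path = 1.778 + 7.111 + 1.000 = 9.889; σ = 3.145 days.
D = μ + z·σ = 28 + 2.326·3.145 = 35.3 days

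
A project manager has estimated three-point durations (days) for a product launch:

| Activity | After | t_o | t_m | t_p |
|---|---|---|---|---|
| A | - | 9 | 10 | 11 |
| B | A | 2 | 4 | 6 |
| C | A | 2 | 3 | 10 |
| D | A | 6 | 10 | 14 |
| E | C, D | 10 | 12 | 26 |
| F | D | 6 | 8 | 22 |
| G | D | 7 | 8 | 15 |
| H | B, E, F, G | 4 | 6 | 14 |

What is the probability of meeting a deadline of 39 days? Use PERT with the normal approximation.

0.280

te_A = (9 + 4·10 + 11)/6 = 60/6 = 10; σ²_A = ((11−9)/6)² = 0.111
te_B = (2 + 4·4 + 6)/6 = 24/6 = 4; σ²_B = ((6−2)/6)² = 0.444
te_C = (2 + 4·3 + 10)/6 = 24/6 = 4; σ²_C = ((10−2)/6)² = 1.778
te_D = (6 + 4·10 + 14)/6 = 60/6 = 10; σ²_D = ((14−6)/6)² = 1.778
te_E = (10 + 4·12 + 26)/6 = 84/6 = 14; σ²_E = ((26−10)/6)² = 7.111
te_F = (6 + 4·8 + 22)/6 = 60/6 = 10; σ²_F = ((22−6)/6)² = 7.111
te_G = (7 + 4·8 + 15)/6 = 54/6 = 9; σ²_G = ((15−7)/6)² = 1.778
te_H = (4 + 4·6 + 14)/6 = 42/6 = 7; σ²_H = ((14−4)/6)² = 2.778

Forward pass:
ES_A = 0; EF_A = 10
ES_B = 10; EF_B = 10+4 = 14
ES_C = 10; EF_C = 10+4 = 14
ES_D = 10; EF_D = 10+10 = 20
ES_E = max(EF_C=14, EF_D=20) = 20; EF_E = 20+14 = 34
ES_F = 20; EF_F = 20+10 = 30
ES_G = 20; EF_G = 20+9 = 29
ES_H = max(EF_B=14, EF_E=34, EF_F=30, EF_G=29) = 34; EF_H = 34+7 = 41
Expected project duration μ = 41 days. Critical path: A → D → E → H.

Variance along critical path = 0.111 + 1.778 + 7.111 + 2.778 = 11.778; σ = √11.778 = 3.432 days.
Z = (39 − 41) / 3.432 = -0.583
P(T ≤ 39) = Φ(-0.583) ≈ 0.280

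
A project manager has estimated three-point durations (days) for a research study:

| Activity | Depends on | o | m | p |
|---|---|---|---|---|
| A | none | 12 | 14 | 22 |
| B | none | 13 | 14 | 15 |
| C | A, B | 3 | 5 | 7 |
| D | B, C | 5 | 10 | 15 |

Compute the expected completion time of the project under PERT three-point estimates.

30 days

te_A = (12 + 4·14 + 22)/6 = 90/6 = 15
te_B = (13 + 4·14 + 15)/6 = 84/6 = 14
te_C = (3 + 4·5 + 7)/6 = 30/6 = 5
te_D = (5 + 4·10 + 15)/6 = 60/6 = 10

Forward pass:
ES_A = 0; EF_A = 15
ES_B = 0; EF_B = 14
ES_C = max(EF_A=15, EF_B=14) = 15; EF_C = 15+5 = 20
ES_D = max(EF_B=14, EF_C=20) = 20; EF_D = 20+10 = 30
Expected project duration μ = 30 days. Critical path: A → C → D.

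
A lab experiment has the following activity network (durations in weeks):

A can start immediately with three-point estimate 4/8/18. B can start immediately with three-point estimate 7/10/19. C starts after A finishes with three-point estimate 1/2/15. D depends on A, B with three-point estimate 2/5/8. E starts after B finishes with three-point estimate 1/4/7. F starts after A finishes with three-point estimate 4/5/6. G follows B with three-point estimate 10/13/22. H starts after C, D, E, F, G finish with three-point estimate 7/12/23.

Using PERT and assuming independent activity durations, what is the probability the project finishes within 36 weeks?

te_A = (4 + 4·8 + 18)/6 = 54/6 = 9; σ²_A = ((18−4)/6)² = 5.444
te_B = (7 + 4·10 + 19)/6 = 66/6 = 11; σ²_B = ((19−7)/6)² = 4.000
te_C = (1 + 4·2 + 15)/6 = 24/6 = 4; σ²_C = ((15−1)/6)² = 5.444
te_D = (2 + 4·5 + 8)/6 = 30/6 = 5; σ²_D = ((8−2)/6)² = 1.000
te_E = (1 + 4·4 + 7)/6 = 24/6 = 4; σ²_E = ((7−1)/6)² = 1.000
te_F = (4 + 4·5 + 6)/6 = 30/6 = 5; σ²_F = ((6−4)/6)² = 0.111
te_G = (10 + 4·13 + 22)/6 = 84/6 = 14; σ²_G = ((22−10)/6)² = 4.000
te_H = (7 + 4·12 + 23)/6 = 78/6 = 13; σ²_H = ((23−7)/6)² = 7.111

Forward pass:
ES_A = 0; EF_A = 9
ES_B = 0; EF_B = 11
ES_C = 9; EF_C = 9+4 = 13
ES_D = max(EF_A=9, EF_B=11) = 11; EF_D = 11+5 = 16
ES_E = 11; EF_E = 11+4 = 15
ES_F = 9; EF_F = 9+5 = 14
ES_G = 11; EF_G = 11+14 = 25
ES_H = max(EF_C=13, EF_D=16, EF_E=15, EF_F=14, EF_G=25) = 25; EF_H = 25+13 = 38
Expected project duration μ = 38 weeks. Critical path: B → G → H.

Variance along critical path = 4.000 + 4.000 + 7.111 = 15.111; σ = √15.111 = 3.887 weeks.
Z = (36 − 38) / 3.887 = -0.514
P(T ≤ 36) = Φ(-0.514) ≈ 0.303

0.303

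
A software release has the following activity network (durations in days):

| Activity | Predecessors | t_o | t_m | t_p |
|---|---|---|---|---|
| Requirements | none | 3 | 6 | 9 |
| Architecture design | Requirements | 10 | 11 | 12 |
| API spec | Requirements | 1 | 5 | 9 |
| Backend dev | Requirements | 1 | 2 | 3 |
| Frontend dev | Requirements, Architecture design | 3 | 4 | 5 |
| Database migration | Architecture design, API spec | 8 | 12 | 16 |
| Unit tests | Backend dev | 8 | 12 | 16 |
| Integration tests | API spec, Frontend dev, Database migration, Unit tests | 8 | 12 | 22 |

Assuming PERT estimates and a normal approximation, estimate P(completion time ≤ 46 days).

te_Requirements = (3 + 4·6 + 9)/6 = 36/6 = 6; σ²_Requirements = ((9−3)/6)² = 1.000
te_Architecture design = (10 + 4·11 + 12)/6 = 66/6 = 11; σ²_Architecture design = ((12−10)/6)² = 0.111
te_API spec = (1 + 4·5 + 9)/6 = 30/6 = 5; σ²_API spec = ((9−1)/6)² = 1.778
te_Backend dev = (1 + 4·2 + 3)/6 = 12/6 = 2; σ²_Backend dev = ((3−1)/6)² = 0.111
te_Frontend dev = (3 + 4·4 + 5)/6 = 24/6 = 4; σ²_Frontend dev = ((5−3)/6)² = 0.111
te_Database migration = (8 + 4·12 + 16)/6 = 72/6 = 12; σ²_Database migration = ((16−8)/6)² = 1.778
te_Unit tests = (8 + 4·12 + 16)/6 = 72/6 = 12; σ²_Unit tests = ((16−8)/6)² = 1.778
te_Integration tests = (8 + 4·12 + 22)/6 = 78/6 = 13; σ²_Integration tests = ((22−8)/6)² = 5.444

Forward pass:
ES_Requirements = 0; EF_Requirements = 6
ES_Architecture design = 6; EF_Architecture design = 6+11 = 17
ES_API spec = 6; EF_API spec = 6+5 = 11
ES_Backend dev = 6; EF_Backend dev = 6+2 = 8
ES_Frontend dev = max(EF_Requirements=6, EF_Architecture design=17) = 17; EF_Frontend dev = 17+4 = 21
ES_Database migration = max(EF_Architecture design=17, EF_API spec=11) = 17; EF_Database migration = 17+12 = 29
ES_Unit tests = 8; EF_Unit tests = 8+12 = 20
ES_Integration tests = max(EF_API spec=11, EF_Frontend dev=21, EF_Database migration=29, EF_Unit tests=20) = 29; EF_Integration tests = 29+13 = 42
Expected project duration μ = 42 days. Critical path: Requirements → Architecture design → Database migration → Integration tests.

Variance along critical path = 1.000 + 0.111 + 1.778 + 5.444 = 8.333; σ = √8.333 = 2.887 days.
Z = (46 − 42) / 2.887 = 1.386
P(T ≤ 46) = Φ(1.386) ≈ 0.917

0.917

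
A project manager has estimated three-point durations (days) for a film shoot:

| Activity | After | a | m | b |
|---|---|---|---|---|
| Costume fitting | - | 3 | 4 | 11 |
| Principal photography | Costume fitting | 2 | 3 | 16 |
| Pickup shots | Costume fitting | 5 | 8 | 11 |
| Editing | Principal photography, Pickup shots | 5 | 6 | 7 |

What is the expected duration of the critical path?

19 days

te_Costume fitting = (3 + 4·4 + 11)/6 = 30/6 = 5
te_Principal photography = (2 + 4·3 + 16)/6 = 30/6 = 5
te_Pickup shots = (5 + 4·8 + 11)/6 = 48/6 = 8
te_Editing = (5 + 4·6 + 7)/6 = 36/6 = 6

Forward pass:
ES_Costume fitting = 0; EF_Costume fitting = 5
ES_Principal photography = 5; EF_Principal photography = 5+5 = 10
ES_Pickup shots = 5; EF_Pickup shots = 5+8 = 13
ES_Editing = max(EF_Principal photography=10, EF_Pickup shots=13) = 13; EF_Editing = 13+6 = 19
Expected project duration μ = 19 days. Critical path: Costume fitting → Pickup shots → Editing.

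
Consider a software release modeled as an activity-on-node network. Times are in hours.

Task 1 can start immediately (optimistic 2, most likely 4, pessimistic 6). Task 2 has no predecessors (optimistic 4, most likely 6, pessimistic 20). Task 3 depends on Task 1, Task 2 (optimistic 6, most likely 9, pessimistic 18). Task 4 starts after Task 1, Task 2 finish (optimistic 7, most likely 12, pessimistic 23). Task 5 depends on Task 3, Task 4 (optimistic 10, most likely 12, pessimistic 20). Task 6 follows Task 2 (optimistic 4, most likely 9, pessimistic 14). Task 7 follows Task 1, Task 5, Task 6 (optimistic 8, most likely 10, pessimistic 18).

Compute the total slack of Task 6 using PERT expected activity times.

te_Task 1 = (2 + 4·4 + 6)/6 = 24/6 = 4
te_Task 2 = (4 + 4·6 + 20)/6 = 48/6 = 8
te_Task 3 = (6 + 4·9 + 18)/6 = 60/6 = 10
te_Task 4 = (7 + 4·12 + 23)/6 = 78/6 = 13
te_Task 5 = (10 + 4·12 + 20)/6 = 78/6 = 13
te_Task 6 = (4 + 4·9 + 14)/6 = 54/6 = 9
te_Task 7 = (8 + 4·10 + 18)/6 = 66/6 = 11

Forward pass:
ES_Task 1 = 0; EF_Task 1 = 4
ES_Task 2 = 0; EF_Task 2 = 8
ES_Task 3 = max(EF_Task 1=4, EF_Task 2=8) = 8; EF_Task 3 = 8+10 = 18
ES_Task 4 = max(EF_Task 1=4, EF_Task 2=8) = 8; EF_Task 4 = 8+13 = 21
ES_Task 5 = max(EF_Task 3=18, EF_Task 4=21) = 21; EF_Task 5 = 21+13 = 34
ES_Task 6 = 8; EF_Task 6 = 8+9 = 17
ES_Task 7 = max(EF_Task 1=4, EF_Task 5=34, EF_Task 6=17) = 34; EF_Task 7 = 34+11 = 45
Expected project duration μ = 45 hours. Critical path: Task 2 → Task 4 → Task 5 → Task 7.

Backward pass:
LF_Task 7 = 45; LS_Task 7 = 45−11 = 34
LF_Task 6 = LS_Task 7 = 34; LS_Task 6 = 34−9 = 25
LF_Task 5 = LS_Task 7 = 34; LS_Task 5 = 34−13 = 21
LF_Task 4 = LS_Task 5 = 21; LS_Task 4 = 21−13 = 8
LF_Task 3 = LS_Task 5 = 21; LS_Task 3 = 21−10 = 11
LF_Task 2 = min(LS_Task 3=11, LS_Task 4=8, LS_Task 6=25) = 8; LS_Task 2 = 8−8 = 0
LF_Task 1 = min(LS_Task 3=11, LS_Task 4=8, LS_Task 7=34) = 8; LS_Task 1 = 8−4 = 4
Slack_Task 6 = LS_Task 6 − ES_Task 6 = 25 − 8 = 17

17 hours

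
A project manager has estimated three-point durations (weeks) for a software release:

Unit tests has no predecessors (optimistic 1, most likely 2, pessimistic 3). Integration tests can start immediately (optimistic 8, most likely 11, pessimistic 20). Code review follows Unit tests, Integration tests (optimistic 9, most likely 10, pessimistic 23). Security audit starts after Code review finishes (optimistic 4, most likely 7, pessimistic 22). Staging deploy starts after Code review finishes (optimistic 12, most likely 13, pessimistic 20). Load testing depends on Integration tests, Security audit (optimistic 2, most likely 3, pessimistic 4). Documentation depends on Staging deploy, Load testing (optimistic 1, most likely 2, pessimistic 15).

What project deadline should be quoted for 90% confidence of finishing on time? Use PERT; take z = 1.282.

te_Unit tests = (1 + 4·2 + 3)/6 = 12/6 = 2; σ²_Unit tests = ((3−1)/6)² = 0.111
te_Integration tests = (8 + 4·11 + 20)/6 = 72/6 = 12; σ²_Integration tests = ((20−8)/6)² = 4.000
te_Code review = (9 + 4·10 + 23)/6 = 72/6 = 12; σ²_Code review = ((23−9)/6)² = 5.444
te_Security audit = (4 + 4·7 + 22)/6 = 54/6 = 9; σ²_Security audit = ((22−4)/6)² = 9.000
te_Staging deploy = (12 + 4·13 + 20)/6 = 84/6 = 14; σ²_Staging deploy = ((20−12)/6)² = 1.778
te_Load testing = (2 + 4·3 + 4)/6 = 18/6 = 3; σ²_Load testing = ((4−2)/6)² = 0.111
te_Documentation = (1 + 4·2 + 15)/6 = 24/6 = 4; σ²_Documentation = ((15−1)/6)² = 5.444

Forward pass:
ES_Unit tests = 0; EF_Unit tests = 2
ES_Integration tests = 0; EF_Integration tests = 12
ES_Code review = max(EF_Unit tests=2, EF_Integration tests=12) = 12; EF_Code review = 12+12 = 24
ES_Security audit = 24; EF_Security audit = 24+9 = 33
ES_Staging deploy = 24; EF_Staging deploy = 24+14 = 38
ES_Load testing = max(EF_Integration tests=12, EF_Security audit=33) = 33; EF_Load testing = 33+3 = 36
ES_Documentation = max(EF_Staging deploy=38, EF_Load testing=36) = 38; EF_Documentation = 38+4 = 42
Expected project duration μ = 42 weeks. Critical path: Integration tests → Code review → Staging deploy → Documentation.

Variance along critical path = 4.000 + 5.444 + 1.778 + 5.444 = 16.667; σ = 4.082 weeks.
D = μ + z·σ = 42 + 1.282·4.082 = 47.2 weeks

47.2 weeks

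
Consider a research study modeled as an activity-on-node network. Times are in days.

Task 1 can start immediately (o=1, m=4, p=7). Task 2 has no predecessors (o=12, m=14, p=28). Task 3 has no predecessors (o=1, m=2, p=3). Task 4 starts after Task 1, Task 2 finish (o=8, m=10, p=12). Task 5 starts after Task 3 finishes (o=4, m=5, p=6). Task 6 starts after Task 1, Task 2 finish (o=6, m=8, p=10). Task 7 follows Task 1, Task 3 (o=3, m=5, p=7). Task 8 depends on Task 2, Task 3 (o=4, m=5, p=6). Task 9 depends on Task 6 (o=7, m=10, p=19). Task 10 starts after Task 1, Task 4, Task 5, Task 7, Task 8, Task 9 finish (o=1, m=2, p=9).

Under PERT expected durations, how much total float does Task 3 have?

28 days

te_Task 1 = (1 + 4·4 + 7)/6 = 24/6 = 4
te_Task 2 = (12 + 4·14 + 28)/6 = 96/6 = 16
te_Task 3 = (1 + 4·2 + 3)/6 = 12/6 = 2
te_Task 4 = (8 + 4·10 + 12)/6 = 60/6 = 10
te_Task 5 = (4 + 4·5 + 6)/6 = 30/6 = 5
te_Task 6 = (6 + 4·8 + 10)/6 = 48/6 = 8
te_Task 7 = (3 + 4·5 + 7)/6 = 30/6 = 5
te_Task 8 = (4 + 4·5 + 6)/6 = 30/6 = 5
te_Task 9 = (7 + 4·10 + 19)/6 = 66/6 = 11
te_Task 10 = (1 + 4·2 + 9)/6 = 18/6 = 3

Forward pass:
ES_Task 1 = 0; EF_Task 1 = 4
ES_Task 2 = 0; EF_Task 2 = 16
ES_Task 3 = 0; EF_Task 3 = 2
ES_Task 4 = max(EF_Task 1=4, EF_Task 2=16) = 16; EF_Task 4 = 16+10 = 26
ES_Task 5 = 2; EF_Task 5 = 2+5 = 7
ES_Task 6 = max(EF_Task 1=4, EF_Task 2=16) = 16; EF_Task 6 = 16+8 = 24
ES_Task 7 = max(EF_Task 1=4, EF_Task 3=2) = 4; EF_Task 7 = 4+5 = 9
ES_Task 8 = max(EF_Task 2=16, EF_Task 3=2) = 16; EF_Task 8 = 16+5 = 21
ES_Task 9 = 24; EF_Task 9 = 24+11 = 35
ES_Task 10 = max(EF_Task 1=4, EF_Task 4=26, EF_Task 5=7, EF_Task 7=9, EF_Task 8=21, EF_Task 9=35) = 35; EF_Task 10 = 35+3 = 38
Expected project duration μ = 38 days. Critical path: Task 2 → Task 6 → Task 9 → Task 10.

Backward pass:
LF_Task 10 = 38; LS_Task 10 = 38−3 = 35
LF_Task 9 = LS_Task 10 = 35; LS_Task 9 = 35−11 = 24
LF_Task 8 = LS_Task 10 = 35; LS_Task 8 = 35−5 = 30
LF_Task 7 = LS_Task 10 = 35; LS_Task 7 = 35−5 = 30
LF_Task 6 = LS_Task 9 = 24; LS_Task 6 = 24−8 = 16
LF_Task 5 = LS_Task 10 = 35; LS_Task 5 = 35−5 = 30
LF_Task 4 = LS_Task 10 = 35; LS_Task 4 = 35−10 = 25
LF_Task 3 = min(LS_Task 5=30, LS_Task 7=30, LS_Task 8=30) = 30; LS_Task 3 = 30−2 = 28
LF_Task 2 = min(LS_Task 4=25, LS_Task 6=16, LS_Task 8=30) = 16; LS_Task 2 = 16−16 = 0
LF_Task 1 = min(LS_Task 4=25, LS_Task 6=16, LS_Task 7=30, LS_Task 10=35) = 16; LS_Task 1 = 16−4 = 12
Slack_Task 3 = LS_Task 3 − ES_Task 3 = 28 − 0 = 28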